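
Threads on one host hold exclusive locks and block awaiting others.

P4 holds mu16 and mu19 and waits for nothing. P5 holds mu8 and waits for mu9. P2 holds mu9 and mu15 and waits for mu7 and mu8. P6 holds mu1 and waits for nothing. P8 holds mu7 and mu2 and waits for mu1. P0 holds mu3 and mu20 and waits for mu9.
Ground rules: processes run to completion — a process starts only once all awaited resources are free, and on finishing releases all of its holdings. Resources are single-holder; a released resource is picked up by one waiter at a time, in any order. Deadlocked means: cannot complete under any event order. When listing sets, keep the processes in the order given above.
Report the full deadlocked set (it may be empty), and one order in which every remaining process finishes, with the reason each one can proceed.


Deadlocked set: P5, P2 and P0.
Key observation: the waits loop around P5 -> P2 -> P5 with no way out; P0 waits into the deadlock from upstream.
A valid finishing order for the others: P6, P8, P4.
Walking it through:
  P6: no waits; runs immediately, freeing mu1
  P8: everything it awaited (mu1) is free; runs, freeing mu7 and mu2
  P4: no waits; runs immediately, freeing mu16 and mu19


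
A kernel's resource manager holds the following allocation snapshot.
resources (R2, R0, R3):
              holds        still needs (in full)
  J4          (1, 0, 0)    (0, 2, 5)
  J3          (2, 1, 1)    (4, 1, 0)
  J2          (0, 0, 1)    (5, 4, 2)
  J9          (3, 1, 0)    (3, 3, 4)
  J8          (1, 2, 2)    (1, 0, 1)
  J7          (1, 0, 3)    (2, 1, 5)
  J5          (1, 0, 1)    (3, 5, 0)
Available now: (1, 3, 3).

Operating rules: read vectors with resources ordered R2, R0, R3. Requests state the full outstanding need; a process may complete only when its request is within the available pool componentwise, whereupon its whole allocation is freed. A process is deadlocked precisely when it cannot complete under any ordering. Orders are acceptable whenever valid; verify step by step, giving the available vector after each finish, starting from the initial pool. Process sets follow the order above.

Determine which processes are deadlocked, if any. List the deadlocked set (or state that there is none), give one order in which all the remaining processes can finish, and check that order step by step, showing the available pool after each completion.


Nothing here is deadlocked.
Key observation: beginning at J8, releases accumulate fast enough that every process eventually fits.
A valid finishing order for the others: J8, J4, J7, J3, J5, J2, J9. Step-by-step check:
  pool = (1, 3, 3)
  J8: need (1, 0, 1) fits (1, 3, 3); releases (1, 2, 2), pool now (2, 5, 5)
  J4: need (0, 2, 5) fits (2, 5, 5); releases (1, 0, 0), pool now (3, 5, 5)
  J7: need (2, 1, 5) fits (3, 5, 5); releases (1, 0, 3), pool now (4, 5, 8)
  J3: need (4, 1, 0) fits (4, 5, 8); releases (2, 1, 1), pool now (6, 6, 9)
  J5: need (3, 5, 0) fits (6, 6, 9); releases (1, 0, 1), pool now (7, 6, 10)
  J2: need (5, 4, 2) fits (7, 6, 10); releases (0, 0, 1), pool now (7, 6, 11)
  J9: need (3, 3, 4) fits (7, 6, 11); releases (3, 1, 0), pool now (10, 7, 11)


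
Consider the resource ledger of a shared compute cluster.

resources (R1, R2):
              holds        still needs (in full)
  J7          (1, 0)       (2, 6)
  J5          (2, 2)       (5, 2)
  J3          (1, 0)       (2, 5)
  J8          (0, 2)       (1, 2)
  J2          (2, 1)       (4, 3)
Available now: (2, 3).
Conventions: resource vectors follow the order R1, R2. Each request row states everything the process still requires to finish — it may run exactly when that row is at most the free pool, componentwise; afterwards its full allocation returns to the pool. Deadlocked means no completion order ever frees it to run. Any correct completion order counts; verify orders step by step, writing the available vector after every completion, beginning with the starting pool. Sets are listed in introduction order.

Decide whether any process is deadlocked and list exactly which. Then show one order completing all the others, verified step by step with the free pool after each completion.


Deadlocked: J7, J5 and J2.
Key observation: after J8, J3 the pool peaks at (3, 5), and each blocked process is short somewhere: J7 on R2; J5 on R1; J2 on R1.
One completion order for the rest: J8, J3. Step-by-step check:
  pool = (2, 3)
  J8: need (1, 2) fits (2, 3); releases (0, 2), pool now (2, 5)
  J3: need (2, 5) fits (2, 5); releases (1, 0), pool now (3, 5)
None of the blocked processes ever fits:
  blocked: J7 wants (2, 6), pool (3, 5) — not enough R2
  blocked: J5 wants (5, 2), pool (3, 5) — not enough R1
  blocked: J2 wants (4, 3), pool (3, 5) — not enough R1


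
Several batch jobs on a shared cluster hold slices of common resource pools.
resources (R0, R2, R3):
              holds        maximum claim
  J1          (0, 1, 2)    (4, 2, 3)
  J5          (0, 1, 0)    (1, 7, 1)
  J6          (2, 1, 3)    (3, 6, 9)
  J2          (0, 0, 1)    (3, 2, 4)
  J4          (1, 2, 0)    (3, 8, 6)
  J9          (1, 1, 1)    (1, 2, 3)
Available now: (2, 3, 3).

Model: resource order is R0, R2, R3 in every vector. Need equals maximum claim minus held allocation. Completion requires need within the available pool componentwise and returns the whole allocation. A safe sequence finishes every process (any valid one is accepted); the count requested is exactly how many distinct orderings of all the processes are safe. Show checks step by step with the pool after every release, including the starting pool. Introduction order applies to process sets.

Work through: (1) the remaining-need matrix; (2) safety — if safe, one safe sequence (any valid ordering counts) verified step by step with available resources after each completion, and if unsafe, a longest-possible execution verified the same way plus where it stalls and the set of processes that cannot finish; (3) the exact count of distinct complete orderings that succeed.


(1) Remaining need (order R0, R2, R3):
  J1: (4, 1, 1)
  J5: (1, 6, 1)
  J6: (1, 5, 6)
  J2: (3, 2, 3)
  J4: (2, 6, 6)
  J9: (0, 1, 2)
(2) The state is UNSAFE.
Key observation: after J9, J2 the pool peaks at (3, 4, 5), and each blocked process is short somewhere: J1 on R0; J5 on R2; J6 on R2, R3; J4 on R2, R3.
A maximal execution: J9, J2 — then nothing else fits. Step-by-step check:
  pool = (2, 3, 3)
  run J9 (needs (0, 1, 2), free (2, 3, 3)); after release of (1, 1, 1) the pool is (3, 4, 4)
  run J2 (needs (3, 2, 3), free (3, 4, 4)); after release of (0, 0, 1) the pool is (3, 4, 5)
  J1 still needs (4, 1, 1) but only (3, 4, 5) is free — short on R0
  J5 still needs (1, 6, 1) but only (3, 4, 5) is free — short on R2
  J6 still needs (1, 5, 6) but only (3, 4, 5) is free — short on R2 and R3
  J4 still needs (2, 6, 6) but only (3, 4, 5) is free — short on R2 and R3
Processes that can never finish: J1, J5, J6 and J4.
(3) Precisely 0 of the possible complete orderings are safe sequences.


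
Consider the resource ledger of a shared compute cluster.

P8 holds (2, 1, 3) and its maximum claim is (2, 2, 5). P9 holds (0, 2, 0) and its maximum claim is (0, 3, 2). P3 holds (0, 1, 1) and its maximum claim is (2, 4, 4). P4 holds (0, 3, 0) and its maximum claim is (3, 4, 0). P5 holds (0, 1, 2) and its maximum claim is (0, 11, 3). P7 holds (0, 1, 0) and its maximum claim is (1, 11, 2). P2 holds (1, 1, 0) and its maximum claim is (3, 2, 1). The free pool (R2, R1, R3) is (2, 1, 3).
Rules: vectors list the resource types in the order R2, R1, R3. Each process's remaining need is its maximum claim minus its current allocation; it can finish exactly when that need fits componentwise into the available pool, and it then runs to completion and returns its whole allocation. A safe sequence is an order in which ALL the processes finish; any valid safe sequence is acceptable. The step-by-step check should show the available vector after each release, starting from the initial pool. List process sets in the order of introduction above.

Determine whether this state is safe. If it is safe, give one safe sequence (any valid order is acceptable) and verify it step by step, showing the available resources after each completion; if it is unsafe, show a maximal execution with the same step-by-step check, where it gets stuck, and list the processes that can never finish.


UNSAFE.
Key observation: P2, P4, P9, P8, P3 can finish, but then (5, 9, 7) is all there is, and the blocked group's R1 demands exceed it.
The run P2, P4, P9, P8, P3 cannot be extended any further. Step-by-step check:
  pool = (2, 1, 3)
  run P2 (needs (2, 1, 1), free (2, 1, 3)); after release of (1, 1, 0) the pool is (3, 2, 3)
  run P4 (needs (3, 1, 0), free (3, 2, 3)); after release of (0, 3, 0) the pool is (3, 5, 3)
  run P9 (needs (0, 1, 2), free (3, 5, 3)); after release of (0, 2, 0) the pool is (3, 7, 3)
  run P8 (needs (0, 1, 2), free (3, 7, 3)); after release of (2, 1, 3) the pool is (5, 8, 6)
  run P3 (needs (2, 3, 3), free (5, 8, 6)); after release of (0, 1, 1) the pool is (5, 9, 7)
  blocked: P5 wants (0, 10, 1), pool (5, 9, 7) — not enough R1
  blocked: P7 wants (1, 10, 2), pool (5, 9, 7) — not enough R1
Never able to finish: P5 and P7.


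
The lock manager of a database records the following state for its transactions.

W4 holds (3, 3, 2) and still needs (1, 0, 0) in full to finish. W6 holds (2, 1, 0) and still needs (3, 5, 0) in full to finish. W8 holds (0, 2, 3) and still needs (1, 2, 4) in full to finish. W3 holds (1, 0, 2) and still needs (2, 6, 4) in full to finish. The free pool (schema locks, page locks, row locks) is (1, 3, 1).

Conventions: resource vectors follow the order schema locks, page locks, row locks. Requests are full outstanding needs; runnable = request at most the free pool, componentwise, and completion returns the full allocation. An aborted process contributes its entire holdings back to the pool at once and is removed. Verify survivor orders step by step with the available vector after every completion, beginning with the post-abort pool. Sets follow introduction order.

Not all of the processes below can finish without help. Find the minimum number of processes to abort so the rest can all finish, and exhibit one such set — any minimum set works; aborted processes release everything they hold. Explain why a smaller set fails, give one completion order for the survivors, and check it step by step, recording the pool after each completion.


Minimum abort set: W8.
Key observation: no ordering could ever have run W3 before the abort of W8; with (0, 2, 3) back in the pool it fits at step 2.
No smaller set exists: with zero aborts the deadlock remains.
One survivor order: W4, W3, W6. Check, step by step (post-abort pool first):
  pool = (1, 5, 4)
  W4 needs (1, 0, 0) <= (1, 5, 4) -> finishes; pool += (3, 3, 2) = (4, 8, 6)
  W3 needs (2, 6, 4) <= (4, 8, 6) -> finishes; pool += (1, 0, 2) = (5, 8, 8)
  W6 needs (3, 5, 0) <= (5, 8, 8) -> finishes; pool += (2, 1, 0) = (7, 9, 8)


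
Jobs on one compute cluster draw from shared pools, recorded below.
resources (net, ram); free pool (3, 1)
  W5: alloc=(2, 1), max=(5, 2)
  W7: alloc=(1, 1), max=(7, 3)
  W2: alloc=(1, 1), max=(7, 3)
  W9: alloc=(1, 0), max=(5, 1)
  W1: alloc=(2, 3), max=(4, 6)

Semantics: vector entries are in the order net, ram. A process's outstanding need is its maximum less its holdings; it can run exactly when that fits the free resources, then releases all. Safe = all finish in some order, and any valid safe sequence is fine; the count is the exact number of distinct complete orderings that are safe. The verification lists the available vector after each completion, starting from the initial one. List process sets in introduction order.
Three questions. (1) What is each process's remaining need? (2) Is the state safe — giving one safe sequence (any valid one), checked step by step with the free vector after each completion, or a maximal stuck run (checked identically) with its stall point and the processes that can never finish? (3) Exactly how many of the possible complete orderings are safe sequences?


(1) Need matrix, components ordered net, ram:
  W5: (3, 1)
  W7: (6, 2)
  W2: (6, 2)
  W9: (4, 1)
  W1: (2, 3)
(2) SAFE — a valid safe sequence is W5, W9, W7, W2, W1.
Key observation: the order's first zero-slack moment is W5 ((3, 1) needed, (3, 1) free — a requested resource with nothing to spare).
Check, step by step:
  pool = (3, 1)
  run W5 (needs (3, 1), free (3, 1)); after release of (2, 1) the pool is (5, 2)
  run W9 (needs (4, 1), free (5, 2)); after release of (1, 0) the pool is (6, 2)
  run W7 (needs (6, 2), free (6, 2)); after release of (1, 1) the pool is (7, 3)
  run W2 (needs (6, 2), free (7, 3)); after release of (1, 1) the pool is (8, 4)
  run W1 (needs (2, 3), free (8, 4)); after release of (2, 3) the pool is (10, 7)
(3) The exact count: 4 of the possible complete orderings are safe sequences.


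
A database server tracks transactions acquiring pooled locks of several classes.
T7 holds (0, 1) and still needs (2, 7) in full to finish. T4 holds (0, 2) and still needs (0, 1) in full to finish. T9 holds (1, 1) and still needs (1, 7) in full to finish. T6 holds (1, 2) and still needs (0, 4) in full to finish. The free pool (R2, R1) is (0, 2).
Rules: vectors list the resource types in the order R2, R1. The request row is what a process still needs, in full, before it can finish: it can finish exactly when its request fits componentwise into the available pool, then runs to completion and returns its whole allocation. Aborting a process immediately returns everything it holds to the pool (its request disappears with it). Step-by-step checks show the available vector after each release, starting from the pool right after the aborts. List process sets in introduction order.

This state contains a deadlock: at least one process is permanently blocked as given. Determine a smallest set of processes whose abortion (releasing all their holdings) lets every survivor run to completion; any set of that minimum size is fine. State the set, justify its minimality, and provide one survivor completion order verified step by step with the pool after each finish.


Abort T7.
Key observation: the deadlocked T9 becomes finishable only because T7 released (0, 1); it completes at step 3 below.
Why nothing smaller works: aborting no one leaves the state deadlocked as given.
Survivors finish in the order: T4, T6, T9. Check, step by step (pool after the aborts first):
  pool = (0, 3)
  T4 needs (0, 1) <= (0, 3) -> finishes; pool += (0, 2) = (0, 5)
  T6 needs (0, 4) <= (0, 5) -> finishes; pool += (1, 2) = (1, 7)
  T9 needs (1, 7) <= (1, 7) -> finishes; pool += (1, 1) = (2, 8)


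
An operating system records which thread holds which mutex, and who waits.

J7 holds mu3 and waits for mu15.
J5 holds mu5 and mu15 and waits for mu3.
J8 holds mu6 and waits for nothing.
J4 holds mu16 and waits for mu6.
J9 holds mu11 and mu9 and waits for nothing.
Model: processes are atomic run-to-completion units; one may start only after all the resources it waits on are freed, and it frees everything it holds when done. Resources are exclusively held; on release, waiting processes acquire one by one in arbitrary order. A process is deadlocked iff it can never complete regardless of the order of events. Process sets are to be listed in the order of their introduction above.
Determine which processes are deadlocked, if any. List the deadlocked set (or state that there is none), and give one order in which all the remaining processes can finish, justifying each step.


Deadlocked set: J7 and J5.
Key observation: the wait chain closes on itself along J7 -> J5 -> J7; no other process is dragged down with it.
One completion order for the rest: J8, J4, J9.
Walking it through:
  J8 waits on nothing -> runs at once and releases mu6
  J4: everything it awaited (mu6) is free; runs, freeing mu16
  J9 waits on nothing -> runs at once and releases mu11 and mu9


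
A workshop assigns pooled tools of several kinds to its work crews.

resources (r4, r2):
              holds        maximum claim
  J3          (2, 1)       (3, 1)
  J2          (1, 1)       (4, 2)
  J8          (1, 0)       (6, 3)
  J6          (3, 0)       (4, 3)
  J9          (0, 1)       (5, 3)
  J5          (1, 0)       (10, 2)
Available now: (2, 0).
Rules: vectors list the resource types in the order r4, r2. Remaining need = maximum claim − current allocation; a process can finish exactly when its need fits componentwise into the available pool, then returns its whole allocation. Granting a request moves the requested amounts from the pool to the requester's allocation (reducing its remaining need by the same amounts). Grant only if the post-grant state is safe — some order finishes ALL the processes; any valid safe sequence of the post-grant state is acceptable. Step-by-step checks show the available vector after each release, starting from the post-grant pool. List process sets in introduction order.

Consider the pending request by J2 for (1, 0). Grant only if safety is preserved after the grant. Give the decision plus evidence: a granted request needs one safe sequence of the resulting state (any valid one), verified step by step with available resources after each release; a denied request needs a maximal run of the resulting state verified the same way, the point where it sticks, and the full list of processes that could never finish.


GRANT. The post-grant state is safe; one safe sequence: J3, J2, J9, J8, J6, J5.
Key observation: the transfer keeps a workable pool ((1, 0)); J3 starts the safe sequence.
Step-by-step check of the post-grant state:
  pool = (1, 0)
  J3 needs (1, 0) <= (1, 0) -> finishes; pool += (2, 1) = (3, 1)
  J2 needs (2, 1) <= (3, 1) -> finishes; pool += (2, 1) = (5, 2)
  J9 needs (5, 2) <= (5, 2) -> finishes; pool += (0, 1) = (5, 3)
  J8 needs (5, 3) <= (5, 3) -> finishes; pool += (1, 0) = (6, 3)
  J6 needs (1, 3) <= (6, 3) -> finishes; pool += (3, 0) = (9, 3)
  J5 needs (9, 2) <= (9, 3) -> finishes; pool += (1, 0) = (10, 3)


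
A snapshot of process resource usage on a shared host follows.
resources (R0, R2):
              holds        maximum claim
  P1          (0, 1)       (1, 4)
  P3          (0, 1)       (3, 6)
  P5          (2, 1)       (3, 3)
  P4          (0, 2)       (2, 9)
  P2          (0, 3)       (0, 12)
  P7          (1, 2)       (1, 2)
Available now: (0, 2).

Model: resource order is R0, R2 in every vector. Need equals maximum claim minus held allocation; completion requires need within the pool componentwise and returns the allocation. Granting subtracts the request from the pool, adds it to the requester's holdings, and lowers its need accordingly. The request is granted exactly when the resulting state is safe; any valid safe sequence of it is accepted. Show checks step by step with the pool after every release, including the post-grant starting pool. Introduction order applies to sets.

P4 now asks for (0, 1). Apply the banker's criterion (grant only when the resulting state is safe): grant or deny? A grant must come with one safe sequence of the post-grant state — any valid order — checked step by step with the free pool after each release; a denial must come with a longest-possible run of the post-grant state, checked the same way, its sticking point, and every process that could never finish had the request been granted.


GRANT: granting preserves safety; a valid post-grant sequence is P7, P5, P1, P3, P4, P2.
Key observation: the grant leaves (0, 1) free — enough for P7, whose release restarts the cascade.
Check on the post-grant state, step by step:
  pool = (0, 1)
  P7 needs (0, 0) <= (0, 1) -> finishes; pool += (1, 2) = (1, 3)
  P5 needs (1, 2) <= (1, 3) -> finishes; pool += (2, 1) = (3, 4)
  P1 needs (1, 3) <= (3, 4) -> finishes; pool += (0, 1) = (3, 5)
  P3 needs (3, 5) <= (3, 5) -> finishes; pool += (0, 1) = (3, 6)
  P4 needs (2, 6) <= (3, 6) -> finishes; pool += (0, 3) = (3, 9)
  P2 needs (0, 9) <= (3, 9) -> finishes; pool += (0, 3) = (3, 12)


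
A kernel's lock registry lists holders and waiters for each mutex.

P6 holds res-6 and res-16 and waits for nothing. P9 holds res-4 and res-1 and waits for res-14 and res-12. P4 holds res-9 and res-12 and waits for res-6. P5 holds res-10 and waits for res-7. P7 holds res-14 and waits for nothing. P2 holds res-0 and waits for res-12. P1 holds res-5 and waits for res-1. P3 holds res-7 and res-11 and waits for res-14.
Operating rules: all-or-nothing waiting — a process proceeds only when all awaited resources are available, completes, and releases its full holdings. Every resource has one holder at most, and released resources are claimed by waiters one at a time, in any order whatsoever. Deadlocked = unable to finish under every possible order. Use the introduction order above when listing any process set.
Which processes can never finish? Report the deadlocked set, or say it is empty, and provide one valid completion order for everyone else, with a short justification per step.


The deadlocked set is empty.
Key observation: the waits form no ring: some process can always run, and its releases unblock the others one by one.
A valid finishing order for the others: P7, P6, P4, P3, P5, P2, P9, P1.
Check, step by step:
  P7 waits on nothing -> runs at once and releases res-14
  P6 waits on nothing -> runs at once and releases res-6 and res-16
  run P4 (all its waits — res-6 — are resolved); releases res-9 and res-12
  run P3 (all its waits — res-14 — are resolved); releases res-7 and res-11
  run P5 (all its waits — res-7 — are resolved); releases res-10
  run P2 (all its waits — res-12 — are resolved); releases res-0
  run P9 (all its waits — res-14 and res-12 — are resolved); releases res-4 and res-1
  run P1 (all its waits — res-1 — are resolved); releases res-5


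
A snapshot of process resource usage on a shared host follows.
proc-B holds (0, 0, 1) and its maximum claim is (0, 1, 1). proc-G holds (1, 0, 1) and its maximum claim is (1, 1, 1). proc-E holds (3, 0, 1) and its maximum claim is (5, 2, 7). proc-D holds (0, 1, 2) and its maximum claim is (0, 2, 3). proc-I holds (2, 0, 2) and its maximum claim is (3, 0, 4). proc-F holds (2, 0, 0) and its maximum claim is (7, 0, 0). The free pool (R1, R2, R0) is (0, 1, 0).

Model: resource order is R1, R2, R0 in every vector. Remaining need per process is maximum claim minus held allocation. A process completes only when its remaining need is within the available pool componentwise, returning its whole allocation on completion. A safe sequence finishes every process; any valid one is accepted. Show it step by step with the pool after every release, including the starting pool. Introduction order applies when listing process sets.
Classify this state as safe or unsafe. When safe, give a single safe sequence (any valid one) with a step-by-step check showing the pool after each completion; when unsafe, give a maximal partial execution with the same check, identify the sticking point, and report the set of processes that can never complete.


SAFE. One safe sequence: proc-B, proc-D, proc-G, proc-I, proc-E, proc-F.
Key observation: reading the order forward, proc-B is the first process whose need (0, 1, 0) meets the free pool (0, 1, 0) exactly on a resource it requests.
Walking it through:
  pool = (0, 1, 0)
  run proc-B (needs (0, 1, 0), free (0, 1, 0)); after release of (0, 0, 1) the pool is (0, 1, 1)
  run proc-D (needs (0, 1, 1), free (0, 1, 1)); after release of (0, 1, 2) the pool is (0, 2, 3)
  run proc-G (needs (0, 1, 0), free (0, 2, 3)); after release of (1, 0, 1) the pool is (1, 2, 4)
  run proc-I (needs (1, 0, 2), free (1, 2, 4)); after release of (2, 0, 2) the pool is (3, 2, 6)
  run proc-E (needs (2, 2, 6), free (3, 2, 6)); after release of (3, 0, 1) the pool is (6, 2, 7)
  run proc-F (needs (5, 0, 0), free (6, 2, 7)); after release of (2, 0, 0) the pool is (8, 2, 7)


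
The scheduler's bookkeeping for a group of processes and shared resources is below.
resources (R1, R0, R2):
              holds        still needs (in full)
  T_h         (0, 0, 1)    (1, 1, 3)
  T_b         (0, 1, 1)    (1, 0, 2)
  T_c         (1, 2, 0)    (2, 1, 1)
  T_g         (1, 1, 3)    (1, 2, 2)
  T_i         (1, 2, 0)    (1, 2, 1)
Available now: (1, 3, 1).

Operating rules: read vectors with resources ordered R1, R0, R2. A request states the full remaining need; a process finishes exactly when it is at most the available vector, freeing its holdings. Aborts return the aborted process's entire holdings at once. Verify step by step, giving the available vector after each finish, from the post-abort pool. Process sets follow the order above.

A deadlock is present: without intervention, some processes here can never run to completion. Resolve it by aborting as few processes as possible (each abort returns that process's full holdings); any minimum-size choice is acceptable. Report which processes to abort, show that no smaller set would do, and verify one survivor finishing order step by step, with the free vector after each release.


The answer: abort T_g.
Key observation: the deadlocked T_h becomes finishable only because T_g released (1, 1, 3); it completes at step 1 below.
Minimality: the empty abort set fails — the state is deadlocked as it stands.
One survivor order: T_h, T_c, T_i, T_b. Verifying each step (post-abort pool first):
  pool = (2, 4, 4)
  T_h: need (1, 1, 3) fits (2, 4, 4); releases (0, 0, 1), pool now (2, 4, 5)
  T_c: need (2, 1, 1) fits (2, 4, 5); releases (1, 2, 0), pool now (3, 6, 5)
  T_i: need (1, 2, 1) fits (3, 6, 5); releases (1, 2, 0), pool now (4, 8, 5)
  T_b: need (1, 0, 2) fits (4, 8, 5); releases (0, 1, 1), pool now (4, 9, 6)


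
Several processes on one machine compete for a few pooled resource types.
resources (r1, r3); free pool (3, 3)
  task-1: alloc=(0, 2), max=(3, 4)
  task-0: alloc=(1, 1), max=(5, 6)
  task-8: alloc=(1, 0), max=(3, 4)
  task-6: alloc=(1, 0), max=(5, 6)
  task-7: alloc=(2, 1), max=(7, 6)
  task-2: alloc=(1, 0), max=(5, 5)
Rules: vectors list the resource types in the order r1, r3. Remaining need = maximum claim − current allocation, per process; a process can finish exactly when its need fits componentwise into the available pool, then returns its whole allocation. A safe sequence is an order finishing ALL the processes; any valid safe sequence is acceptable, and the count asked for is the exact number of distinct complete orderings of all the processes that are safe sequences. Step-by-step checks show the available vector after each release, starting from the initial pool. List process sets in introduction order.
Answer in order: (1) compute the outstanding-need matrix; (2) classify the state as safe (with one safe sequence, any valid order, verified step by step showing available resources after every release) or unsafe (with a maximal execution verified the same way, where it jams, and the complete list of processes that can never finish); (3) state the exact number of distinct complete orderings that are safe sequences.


(1) Outstanding need per process (order r1, r3):
  task-1: (3, 2)
  task-0: (4, 5)
  task-8: (2, 4)
  task-6: (4, 6)
  task-7: (5, 5)
  task-2: (4, 5)
(2) SAFE. One safe sequence: task-1, task-8, task-2, task-7, task-0, task-6.
Key observation: task-1 is the earliest step where a requested resource binds exactly: need (3, 2), pool (3, 3) at its turn.
Verifying each step:
  pool = (3, 3)
  run task-1 (needs (3, 2), free (3, 3)); after release of (0, 2) the pool is (3, 5)
  run task-8 (needs (2, 4), free (3, 5)); after release of (1, 0) the pool is (4, 5)
  run task-2 (needs (4, 5), free (4, 5)); after release of (1, 0) the pool is (5, 5)
  run task-7 (needs (5, 5), free (5, 5)); after release of (2, 1) the pool is (7, 6)
  run task-0 (needs (4, 5), free (7, 6)); after release of (1, 1) the pool is (8, 7)
  run task-6 (needs (4, 6), free (8, 7)); after release of (1, 0) the pool is (9, 7)
(3) The exact count: 10 of the possible complete orderings are safe sequences.


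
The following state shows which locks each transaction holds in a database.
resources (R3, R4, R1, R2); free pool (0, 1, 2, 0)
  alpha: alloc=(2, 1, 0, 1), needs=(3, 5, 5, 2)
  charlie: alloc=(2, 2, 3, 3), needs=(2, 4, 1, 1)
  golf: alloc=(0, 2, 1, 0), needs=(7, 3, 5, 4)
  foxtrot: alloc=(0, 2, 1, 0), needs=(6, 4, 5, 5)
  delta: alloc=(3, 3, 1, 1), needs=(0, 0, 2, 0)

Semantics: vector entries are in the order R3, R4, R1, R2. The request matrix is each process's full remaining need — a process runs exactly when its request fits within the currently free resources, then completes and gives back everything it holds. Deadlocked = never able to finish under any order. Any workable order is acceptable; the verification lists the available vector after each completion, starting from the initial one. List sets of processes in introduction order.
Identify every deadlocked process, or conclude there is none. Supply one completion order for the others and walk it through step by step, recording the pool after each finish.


The deadlocked set is empty.
Key observation: starting with delta, each completion frees enough for the next — no one is permanently blocked.
A valid finishing order for the others: delta, charlie, alpha, golf, foxtrot. Walking it through:
  pool = (0, 1, 2, 0)
  delta needs (0, 0, 2, 0) <= (0, 1, 2, 0) -> finishes; pool += (3, 3, 1, 1) = (3, 4, 3, 1)
  charlie needs (2, 4, 1, 1) <= (3, 4, 3, 1) -> finishes; pool += (2, 2, 3, 3) = (5, 6, 6, 4)
  alpha needs (3, 5, 5, 2) <= (5, 6, 6, 4) -> finishes; pool += (2, 1, 0, 1) = (7, 7, 6, 5)
  golf needs (7, 3, 5, 4) <= (7, 7, 6, 5) -> finishes; pool += (0, 2, 1, 0) = (7, 9, 7, 5)
  foxtrot needs (6, 4, 5, 5) <= (7, 9, 7, 5) -> finishes; pool += (0, 2, 1, 0) = (7, 11, 8, 5)


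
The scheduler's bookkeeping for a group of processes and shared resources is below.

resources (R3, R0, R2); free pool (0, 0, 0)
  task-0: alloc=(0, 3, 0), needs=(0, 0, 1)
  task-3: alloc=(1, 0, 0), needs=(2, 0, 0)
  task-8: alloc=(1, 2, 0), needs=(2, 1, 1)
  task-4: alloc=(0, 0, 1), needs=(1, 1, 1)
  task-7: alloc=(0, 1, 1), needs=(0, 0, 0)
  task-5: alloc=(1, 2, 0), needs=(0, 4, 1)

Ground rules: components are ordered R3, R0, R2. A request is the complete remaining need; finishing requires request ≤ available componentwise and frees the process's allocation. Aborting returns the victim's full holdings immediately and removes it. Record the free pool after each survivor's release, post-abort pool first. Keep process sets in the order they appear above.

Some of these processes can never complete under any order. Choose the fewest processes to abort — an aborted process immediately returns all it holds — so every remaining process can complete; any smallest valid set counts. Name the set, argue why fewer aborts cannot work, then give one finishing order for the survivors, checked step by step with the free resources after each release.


The answer: abort task-8.
Key observation: the returned (1, 2, 0) from task-8 is what brings task-3 — unrunnable before, under any order — into play at step 5.
No smaller set exists: with zero aborts the deadlock remains.
The survivors complete as task-7, task-0, task-4, task-5, task-3. Walking it through (starting from the post-abort pool):
  pool = (1, 2, 0)
  run task-7 (needs (0, 0, 0), free (1, 2, 0)); after release of (0, 1, 1) the pool is (1, 3, 1)
  run task-0 (needs (0, 0, 1), free (1, 3, 1)); after release of (0, 3, 0) the pool is (1, 6, 1)
  run task-4 (needs (1, 1, 1), free (1, 6, 1)); after release of (0, 0, 1) the pool is (1, 6, 2)
  run task-5 (needs (0, 4, 1), free (1, 6, 2)); after release of (1, 2, 0) the pool is (2, 8, 2)
  run task-3 (needs (2, 0, 0), free (2, 8, 2)); after release of (1, 0, 0) the pool is (3, 8, 2)


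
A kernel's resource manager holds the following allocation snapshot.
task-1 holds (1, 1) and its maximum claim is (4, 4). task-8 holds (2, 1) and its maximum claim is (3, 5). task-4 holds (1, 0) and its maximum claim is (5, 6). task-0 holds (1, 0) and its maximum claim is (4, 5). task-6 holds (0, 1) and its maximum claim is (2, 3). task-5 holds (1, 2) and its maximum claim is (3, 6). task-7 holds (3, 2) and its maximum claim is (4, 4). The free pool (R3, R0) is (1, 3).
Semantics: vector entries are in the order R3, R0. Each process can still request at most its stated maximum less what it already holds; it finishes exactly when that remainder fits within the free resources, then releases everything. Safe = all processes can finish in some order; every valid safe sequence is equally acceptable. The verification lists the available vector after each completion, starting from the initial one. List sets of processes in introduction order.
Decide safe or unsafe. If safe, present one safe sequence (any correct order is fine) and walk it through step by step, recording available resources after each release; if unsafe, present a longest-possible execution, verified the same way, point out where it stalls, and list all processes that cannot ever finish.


SAFE, for example via the order task-7, task-5, task-8, task-4, task-6, task-0, task-1.
Key observation: the order's first zero-slack moment is task-7 ((1, 2) needed, (1, 3) free — a requested resource with nothing to spare).
Step-by-step check:
  pool = (1, 3)
  task-7 needs (1, 2) <= (1, 3) -> finishes; pool += (3, 2) = (4, 5)
  task-5 needs (2, 4) <= (4, 5) -> finishes; pool += (1, 2) = (5, 7)
  task-8 needs (1, 4) <= (5, 7) -> finishes; pool += (2, 1) = (7, 8)
  task-4 needs (4, 6) <= (7, 8) -> finishes; pool += (1, 0) = (8, 8)
  task-6 needs (2, 2) <= (8, 8) -> finishes; pool += (0, 1) = (8, 9)
  task-0 needs (3, 5) <= (8, 9) -> finishes; pool += (1, 0) = (9, 9)
  task-1 needs (3, 3) <= (9, 9) -> finishes; pool += (1, 1) = (10, 10)


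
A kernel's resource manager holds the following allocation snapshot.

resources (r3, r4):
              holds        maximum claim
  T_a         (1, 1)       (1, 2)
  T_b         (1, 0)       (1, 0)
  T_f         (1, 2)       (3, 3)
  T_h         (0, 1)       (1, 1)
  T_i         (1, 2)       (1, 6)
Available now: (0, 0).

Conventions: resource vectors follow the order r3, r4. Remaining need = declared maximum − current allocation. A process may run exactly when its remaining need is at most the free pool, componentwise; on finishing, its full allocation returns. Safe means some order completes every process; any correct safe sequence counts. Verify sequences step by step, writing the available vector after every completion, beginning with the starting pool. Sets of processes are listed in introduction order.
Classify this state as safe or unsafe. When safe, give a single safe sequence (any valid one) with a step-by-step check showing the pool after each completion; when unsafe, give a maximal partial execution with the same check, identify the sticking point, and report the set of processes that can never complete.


The state is SAFE; one workable sequence: T_b, T_h, T_a, T_f, T_i.
Key observation: T_h is the earliest step where a requested resource binds exactly: need (1, 0), pool (1, 0) at its turn.
Walking it through:
  pool = (0, 0)
  T_b needs (0, 0) <= (0, 0) -> finishes; pool += (1, 0) = (1, 0)
  T_h needs (1, 0) <= (1, 0) -> finishes; pool += (0, 1) = (1, 1)
  T_a needs (0, 1) <= (1, 1) -> finishes; pool += (1, 1) = (2, 2)
  T_f needs (2, 1) <= (2, 2) -> finishes; pool += (1, 2) = (3, 4)
  T_i needs (0, 4) <= (3, 4) -> finishes; pool += (1, 2) = (4, 6)


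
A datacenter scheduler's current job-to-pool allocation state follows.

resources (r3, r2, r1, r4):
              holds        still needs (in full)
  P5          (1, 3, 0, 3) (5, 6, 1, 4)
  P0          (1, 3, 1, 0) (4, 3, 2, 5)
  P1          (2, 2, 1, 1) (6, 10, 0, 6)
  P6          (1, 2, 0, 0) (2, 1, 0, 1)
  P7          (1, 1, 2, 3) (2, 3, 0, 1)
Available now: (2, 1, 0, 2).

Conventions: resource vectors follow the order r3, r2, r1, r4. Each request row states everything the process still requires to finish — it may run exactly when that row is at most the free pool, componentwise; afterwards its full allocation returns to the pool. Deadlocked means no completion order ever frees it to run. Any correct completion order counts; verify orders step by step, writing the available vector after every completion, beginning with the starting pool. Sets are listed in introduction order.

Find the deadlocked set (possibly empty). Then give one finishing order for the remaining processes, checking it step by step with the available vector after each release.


No process is deadlocked.
Key observation: P6 leads a chain of completions in which each release enables another process.
A valid finishing order for the others: P6, P7, P0, P5, P1. Check, step by step:
  pool = (2, 1, 0, 2)
  P6: need (2, 1, 0, 1) fits (2, 1, 0, 2); releases (1, 2, 0, 0), pool now (3, 3, 0, 2)
  P7: need (2, 3, 0, 1) fits (3, 3, 0, 2); releases (1, 1, 2, 3), pool now (4, 4, 2, 5)
  P0: need (4, 3, 2, 5) fits (4, 4, 2, 5); releases (1, 3, 1, 0), pool now (5, 7, 3, 5)
  P5: need (5, 6, 1, 4) fits (5, 7, 3, 5); releases (1, 3, 0, 3), pool now (6, 10, 3, 8)
  P1: need (6, 10, 0, 6) fits (6, 10, 3, 8); releases (2, 2, 1, 1), pool now (8, 12, 4, 9)


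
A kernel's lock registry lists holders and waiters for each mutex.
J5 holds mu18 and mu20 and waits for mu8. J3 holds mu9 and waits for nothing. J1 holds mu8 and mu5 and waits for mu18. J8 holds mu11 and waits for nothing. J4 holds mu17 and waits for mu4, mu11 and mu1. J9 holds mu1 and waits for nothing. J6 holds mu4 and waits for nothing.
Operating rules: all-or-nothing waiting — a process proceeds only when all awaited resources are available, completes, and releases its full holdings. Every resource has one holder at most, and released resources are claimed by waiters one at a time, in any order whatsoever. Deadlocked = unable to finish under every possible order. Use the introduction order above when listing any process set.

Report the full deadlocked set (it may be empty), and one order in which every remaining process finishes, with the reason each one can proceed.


The deadlocked set is J5 and J1.
Key observation: the cycle J5 -> J1 -> J5 can never break — each member waits on the next; no other process is dragged down with it.
The rest can finish in the order J3, J8, J9, J6, J4.
Verifying each step:
  J3: no waits; runs immediately, freeing mu9
  J8: no waits; runs immediately, freeing mu11
  J9: no waits; runs immediately, freeing mu1
  J6: no waits; runs immediately, freeing mu4
  J4: everything it awaited (mu4, mu11 and mu1) is free; runs, freeing mu17


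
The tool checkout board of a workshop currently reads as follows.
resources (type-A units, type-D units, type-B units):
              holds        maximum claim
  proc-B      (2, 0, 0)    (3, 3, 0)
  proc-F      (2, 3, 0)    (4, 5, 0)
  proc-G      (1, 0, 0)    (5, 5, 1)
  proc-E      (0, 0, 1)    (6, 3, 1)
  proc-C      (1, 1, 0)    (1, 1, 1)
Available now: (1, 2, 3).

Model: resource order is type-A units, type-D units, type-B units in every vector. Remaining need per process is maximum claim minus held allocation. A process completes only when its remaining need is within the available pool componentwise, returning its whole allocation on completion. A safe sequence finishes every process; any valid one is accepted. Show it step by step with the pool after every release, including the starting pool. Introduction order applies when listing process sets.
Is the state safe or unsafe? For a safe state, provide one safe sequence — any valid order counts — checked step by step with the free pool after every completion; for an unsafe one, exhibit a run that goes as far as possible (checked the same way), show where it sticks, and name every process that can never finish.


SAFE — a valid safe sequence is proc-C, proc-B, proc-F, proc-G, proc-E.
Key observation: reading the order forward, proc-B is the first process whose need (1, 3, 0) meets the free pool (2, 3, 3) exactly on a resource it requests.
Walking it through:
  pool = (1, 2, 3)
  proc-C needs (0, 0, 1) <= (1, 2, 3) -> finishes; pool += (1, 1, 0) = (2, 3, 3)
  proc-B needs (1, 3, 0) <= (2, 3, 3) -> finishes; pool += (2, 0, 0) = (4, 3, 3)
  proc-F needs (2, 2, 0) <= (4, 3, 3) -> finishes; pool += (2, 3, 0) = (6, 6, 3)
  proc-G needs (4, 5, 1) <= (6, 6, 3) -> finishes; pool += (1, 0, 0) = (7, 6, 3)
  proc-E needs (6, 3, 0) <= (7, 6, 3) -> finishes; pool += (0, 0, 1) = (7, 6, 4)
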